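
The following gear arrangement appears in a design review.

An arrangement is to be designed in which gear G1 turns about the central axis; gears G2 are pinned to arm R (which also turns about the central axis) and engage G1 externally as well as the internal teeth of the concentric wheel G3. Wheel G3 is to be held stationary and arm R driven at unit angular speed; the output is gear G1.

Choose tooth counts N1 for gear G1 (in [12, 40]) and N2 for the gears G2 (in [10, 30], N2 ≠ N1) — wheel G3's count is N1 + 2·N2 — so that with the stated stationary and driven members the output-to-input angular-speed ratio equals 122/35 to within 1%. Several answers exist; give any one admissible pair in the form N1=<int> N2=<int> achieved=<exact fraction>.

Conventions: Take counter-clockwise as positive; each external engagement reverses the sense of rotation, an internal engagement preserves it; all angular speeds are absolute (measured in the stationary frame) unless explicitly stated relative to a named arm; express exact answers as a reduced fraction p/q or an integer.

N1=35 N2=26 achieved=122/35

planetary set to be sized for 122/35 (Willis relation)
Willis with ω_ring = 0: ω_sun/ω_arm = (N1+N3)/N1; set equal to 122/35  ⇒  N3/N1 = 122/35 − 1 = 87/35
N3 = N1 + 2·N2  ⇒  N2/N1 = (N3/N1 − 1)/2 = (87/35 − 1)/2 = 26/35
smallest multiple with N1 ≥ 12 and N2 ≥ 10: k = 1  ⇒  N1 = 1·35 = 35, N2 = 1·26 = 26 (N1 ≤ 40, N2 ≤ 30, N2 ≠ N1 ✓), N3 = 35 + 2·26 = 87
check: (N1+N3)/N1 with N1 = 35, N3 = 87 gives 122/35; |achieved − target| = 0 ≤ 61/1750 ✓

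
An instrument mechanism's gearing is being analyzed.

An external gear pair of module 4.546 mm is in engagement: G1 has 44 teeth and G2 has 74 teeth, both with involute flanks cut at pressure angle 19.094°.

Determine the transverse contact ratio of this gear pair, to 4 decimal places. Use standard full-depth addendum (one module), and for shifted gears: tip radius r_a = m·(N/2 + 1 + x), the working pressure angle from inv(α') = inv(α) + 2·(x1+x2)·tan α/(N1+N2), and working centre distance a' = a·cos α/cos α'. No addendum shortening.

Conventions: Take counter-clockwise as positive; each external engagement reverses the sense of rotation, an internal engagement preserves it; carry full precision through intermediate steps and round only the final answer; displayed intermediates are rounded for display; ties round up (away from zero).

single-mesh involute tooth geometry (44T engaging 74T at module 4.546)
base radii: r_b1 = 94.509657, r_b2 = 158.948060
tip radii: r_a1 = 104.558000, r_a2 = 172.748000
no profile shift: α' = α, a' = a
action lengths: √(r_a1²−r_b1²) = 44.724714, √(r_a2²−r_b2²) = 67.656381
base pitch p_b = π·m·cos α = 13.495947
CR = (44.724714 + 67.656381 − 268.214000·sin 19.09400°)/13.495947 = 1.825971
contact ratio ≈ 1.8260

1.8260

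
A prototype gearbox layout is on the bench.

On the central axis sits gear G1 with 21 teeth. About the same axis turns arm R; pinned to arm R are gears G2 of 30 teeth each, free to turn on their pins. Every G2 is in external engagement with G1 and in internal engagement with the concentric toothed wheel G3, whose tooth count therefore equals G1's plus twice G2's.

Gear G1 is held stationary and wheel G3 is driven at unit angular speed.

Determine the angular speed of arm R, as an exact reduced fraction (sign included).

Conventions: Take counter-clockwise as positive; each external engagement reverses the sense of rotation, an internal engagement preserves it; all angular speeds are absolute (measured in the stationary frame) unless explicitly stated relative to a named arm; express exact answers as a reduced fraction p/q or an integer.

27/34

topology: planetary set — G1 21T / G2 30T / G3 81T, arm = carrier (Willis)
ring teeth: 21 + 2·30 = 81
21(ω_sun−ω_arm) = −81(ω_ring−ω_arm),  ω_sun = 0, ω_ring = 1
21(0−ω_arm) = −81(1−ω_arm)  ⇒  102·ω_arm = 81  ⇒  ω_arm = 27/34
exact speed ratio = 27/34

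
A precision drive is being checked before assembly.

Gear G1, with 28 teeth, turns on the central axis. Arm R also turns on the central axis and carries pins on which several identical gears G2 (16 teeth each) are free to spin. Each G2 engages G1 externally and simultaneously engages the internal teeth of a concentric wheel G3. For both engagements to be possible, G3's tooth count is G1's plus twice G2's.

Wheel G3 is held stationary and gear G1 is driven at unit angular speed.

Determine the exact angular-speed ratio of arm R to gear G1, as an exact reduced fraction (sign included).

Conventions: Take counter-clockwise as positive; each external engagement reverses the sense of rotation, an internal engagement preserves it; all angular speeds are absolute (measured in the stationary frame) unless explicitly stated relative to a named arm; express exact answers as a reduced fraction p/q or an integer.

7/22

topology: planetary set — G1 28T / G2 16T / G3 60T, arm = carrier (Willis)
ring teeth: 28 + 2·16 = 60
28(ω_sun−ω_arm) = −60(ω_ring−ω_arm),  ω_ring = 0, ω_sun = 1
28(1−ω_arm) = −60(0−ω_arm)  ⇒  88·ω_arm = 28  ⇒  ω_arm = 7/22
ω_out/ω_in = 7/22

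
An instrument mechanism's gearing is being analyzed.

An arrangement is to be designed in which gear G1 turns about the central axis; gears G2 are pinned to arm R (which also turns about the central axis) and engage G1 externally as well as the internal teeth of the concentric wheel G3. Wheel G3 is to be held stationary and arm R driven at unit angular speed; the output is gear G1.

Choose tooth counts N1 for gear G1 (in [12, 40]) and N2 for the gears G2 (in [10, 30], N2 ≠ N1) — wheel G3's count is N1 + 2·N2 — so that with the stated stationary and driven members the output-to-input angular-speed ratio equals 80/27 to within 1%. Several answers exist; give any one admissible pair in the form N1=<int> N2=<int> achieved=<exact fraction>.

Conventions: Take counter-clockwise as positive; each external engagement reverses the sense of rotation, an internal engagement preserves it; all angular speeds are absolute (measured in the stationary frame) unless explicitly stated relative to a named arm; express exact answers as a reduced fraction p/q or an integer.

topology: planetary set — design target 80/27, arm = carrier (Willis)
Willis with ω_ring = 0: ω_sun/ω_arm = (N1+N3)/N1; set equal to 80/27  ⇒  N3/N1 = 80/27 − 1 = 53/27
N3 = N1 + 2·N2  ⇒  N2/N1 = (N3/N1 − 1)/2 = (53/27 − 1)/2 = 13/27
smallest multiple with N1 ≥ 12 and N2 ≥ 10: k = 1  ⇒  N1 = 1·27 = 27, N2 = 1·13 = 13 (N1 ≤ 40, N2 ≤ 30, N2 ≠ N1 ✓), N3 = 27 + 2·13 = 53
check: (N1+N3)/N1 with N1 = 27, N3 = 53 gives 80/27; |achieved − target| = 0 ≤ 4/135 ✓

N1=27 N2=13 achieved=80/27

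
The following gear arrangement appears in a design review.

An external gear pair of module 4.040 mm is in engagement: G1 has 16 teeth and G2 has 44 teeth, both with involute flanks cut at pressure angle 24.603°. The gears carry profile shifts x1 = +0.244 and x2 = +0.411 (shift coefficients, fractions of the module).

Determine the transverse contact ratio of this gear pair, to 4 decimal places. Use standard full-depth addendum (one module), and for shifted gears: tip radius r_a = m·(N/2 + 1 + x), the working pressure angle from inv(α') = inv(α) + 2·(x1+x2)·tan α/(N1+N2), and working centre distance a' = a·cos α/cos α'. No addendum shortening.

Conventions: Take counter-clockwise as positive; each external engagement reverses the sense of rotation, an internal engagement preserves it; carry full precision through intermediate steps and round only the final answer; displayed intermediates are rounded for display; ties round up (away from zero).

class = single-mesh tooth geometry [involute pair 16T × 44T, m = 4.040]
base radii: r_b1 = 29.385807, r_b2 = 80.810968
tip radii: r_a1 = 37.345760, r_a2 = 94.580440
inv(α') = inv(24.603°) + 2·(+0.244+0.411)·tan α/(16+44) = 0.03849319  ⇒  α' = 27.04551°
a' = a·cos α / cos α' = 121.2000·cos 24.603°/cos 27.04551° = 123.726850
action lengths: √(r_a1²−r_b1²) = 23.047346, √(r_a2²−r_b2²) = 49.143129
base pitch p_b = π·m·cos α = 11.539779
CR = (23.047346 + 49.143129 − 123.726850·sin 27.04551°)/11.539779 = 1.380625
contact ratio ≈ 1.3806

1.3806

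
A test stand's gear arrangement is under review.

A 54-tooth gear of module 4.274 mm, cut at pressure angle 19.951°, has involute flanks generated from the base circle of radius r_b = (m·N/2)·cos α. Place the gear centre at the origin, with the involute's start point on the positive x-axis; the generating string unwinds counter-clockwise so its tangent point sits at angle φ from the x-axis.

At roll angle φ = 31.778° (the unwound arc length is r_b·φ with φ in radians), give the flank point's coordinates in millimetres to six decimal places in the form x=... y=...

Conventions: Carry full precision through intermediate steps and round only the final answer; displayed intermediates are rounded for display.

x=123.894945 y=5.981234

single-mesh involute tooth geometry (54T wheel at module 4.274)
pitch radius r_p = m·N/2 = 4.274·54/2 = 115.398000
base radius r_b = r_p·cos α = 115.398000·cos 19.951° = 108.472363
roll angle φ = 31.778° = 0.55463073 rad
x = r_b·(cos φ + φ·sin φ) = 123.894945
y = r_b·(sin φ − φ·cos φ) = 5.981234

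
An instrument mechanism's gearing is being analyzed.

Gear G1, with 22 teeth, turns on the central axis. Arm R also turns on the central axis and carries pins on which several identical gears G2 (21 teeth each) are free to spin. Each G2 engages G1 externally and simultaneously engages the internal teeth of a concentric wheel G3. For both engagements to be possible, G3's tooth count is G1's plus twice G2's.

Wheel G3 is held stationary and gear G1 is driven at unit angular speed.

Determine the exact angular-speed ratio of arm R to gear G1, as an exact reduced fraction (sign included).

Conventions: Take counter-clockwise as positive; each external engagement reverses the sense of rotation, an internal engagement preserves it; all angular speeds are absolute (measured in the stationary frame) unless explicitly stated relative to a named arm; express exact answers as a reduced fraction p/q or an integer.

11/43

class = planetary set [G3 = 22+2·21 = 64; Willis about the carrier]
ring teeth: 22 + 2·21 = 64
22(ω_sun−ω_arm) = −64(ω_ring−ω_arm),  ω_ring = 0, ω_sun = 1
22(1−ω_arm) = −64(0−ω_arm)  ⇒  86·ω_arm = 22  ⇒  ω_arm = 11/43
ω_out/ω_in = 11/43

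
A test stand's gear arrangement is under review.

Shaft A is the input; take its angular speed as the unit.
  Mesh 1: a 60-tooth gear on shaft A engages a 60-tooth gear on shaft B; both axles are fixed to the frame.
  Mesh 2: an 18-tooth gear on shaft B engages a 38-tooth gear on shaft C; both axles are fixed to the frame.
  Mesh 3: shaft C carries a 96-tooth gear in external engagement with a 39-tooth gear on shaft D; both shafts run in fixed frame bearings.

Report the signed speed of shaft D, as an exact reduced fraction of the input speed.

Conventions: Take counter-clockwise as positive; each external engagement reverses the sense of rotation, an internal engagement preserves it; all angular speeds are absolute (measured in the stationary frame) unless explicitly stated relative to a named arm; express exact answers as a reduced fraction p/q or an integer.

-288/247

3-mesh fixed-axis compound train (all bearings frame-fixed)
mesh 1 [60T→60T]: |ω|/ω_in = 1×60/60 = 1, sense flips to −
mesh 2 [18T→38T]: |ω|/ω_in = 1×18/38 = 9/19, sense flips to +
mesh 3 [96T→39T]: |ω|/ω_in = (9/19)×96/39 = 288/247, sense flips to −
signed output speed (× input speed) = -288/247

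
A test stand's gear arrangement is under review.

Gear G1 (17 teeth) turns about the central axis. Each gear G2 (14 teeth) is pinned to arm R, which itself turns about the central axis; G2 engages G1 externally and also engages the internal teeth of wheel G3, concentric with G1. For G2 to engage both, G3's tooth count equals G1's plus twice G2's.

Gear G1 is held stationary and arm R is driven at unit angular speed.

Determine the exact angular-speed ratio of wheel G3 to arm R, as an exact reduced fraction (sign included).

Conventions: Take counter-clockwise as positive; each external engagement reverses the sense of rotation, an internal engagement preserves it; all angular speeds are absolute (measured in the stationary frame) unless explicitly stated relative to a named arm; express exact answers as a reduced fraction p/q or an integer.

recognized (axles ride arm R): planetary set, 17/14/45 teeth
ring teeth: 17 + 2·14 = 45
17(ω_sun−ω_arm) = −45(ω_ring−ω_arm),  ω_sun = 0, ω_arm = 1
ω_ring = 1 − (17/45)(0−1) = 62/45
ω_out/ω_in = 62/45

62/45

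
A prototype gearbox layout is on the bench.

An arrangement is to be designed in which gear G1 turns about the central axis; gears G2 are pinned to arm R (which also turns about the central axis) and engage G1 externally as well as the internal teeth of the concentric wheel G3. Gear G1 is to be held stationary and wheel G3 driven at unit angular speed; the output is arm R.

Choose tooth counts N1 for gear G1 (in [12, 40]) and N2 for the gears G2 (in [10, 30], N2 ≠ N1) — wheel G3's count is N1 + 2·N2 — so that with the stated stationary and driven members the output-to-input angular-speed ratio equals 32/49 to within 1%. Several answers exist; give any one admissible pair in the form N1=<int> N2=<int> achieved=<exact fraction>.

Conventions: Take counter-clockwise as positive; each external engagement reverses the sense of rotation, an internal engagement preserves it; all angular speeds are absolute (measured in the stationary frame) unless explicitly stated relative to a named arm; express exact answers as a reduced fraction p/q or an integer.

planetary set to be sized for 32/49 (Willis relation)
Willis with ω_sun = 0: ω_arm/ω_ring = N3/(N1+N3); set equal to 32/49  ⇒  N3/N1 = (32/49)/(1 − 32/49) = 32/17
N3 = N1 + 2·N2  ⇒  N2/N1 = (N3/N1 − 1)/2 = (32/17 − 1)/2 = 15/34
smallest multiple with N1 ≥ 12 and N2 ≥ 10: k = 1  ⇒  N1 = 1·34 = 34, N2 = 1·15 = 15 (N1 ≤ 40, N2 ≤ 30, N2 ≠ N1 ✓), N3 = 34 + 2·15 = 64
check: N3/(N1+N3) with N1 = 34, N3 = 64 gives 32/49; |achieved − target| = 0 ≤ 8/1225 ✓

N1=34 N2=15 achieved=32/49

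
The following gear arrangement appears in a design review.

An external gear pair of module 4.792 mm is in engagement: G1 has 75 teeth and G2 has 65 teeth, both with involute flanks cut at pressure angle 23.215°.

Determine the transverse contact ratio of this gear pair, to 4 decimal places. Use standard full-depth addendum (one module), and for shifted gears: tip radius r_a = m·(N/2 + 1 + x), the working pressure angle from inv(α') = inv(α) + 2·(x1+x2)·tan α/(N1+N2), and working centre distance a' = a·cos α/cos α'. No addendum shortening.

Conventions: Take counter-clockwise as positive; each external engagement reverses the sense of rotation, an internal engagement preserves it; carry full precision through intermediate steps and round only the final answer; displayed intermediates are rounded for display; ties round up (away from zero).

topology: single-mesh involute geometry — m = 4.792, 75T/65T pair
base radii: r_b1 = 165.150082, r_b2 = 143.130071
tip radii: r_a1 = 184.492000, r_a2 = 160.532000
no profile shift: α' = α, a' = a
action lengths: √(r_a1²−r_b1²) = 82.235932, √(r_a2²−r_b2²) = 72.693231
base pitch p_b = π·m·cos α = 13.835581
CR = (82.235932 + 72.693231 − 335.440000·sin 23.21500°)/13.835581 = 1.641028
contact ratio ≈ 1.6410

1.6410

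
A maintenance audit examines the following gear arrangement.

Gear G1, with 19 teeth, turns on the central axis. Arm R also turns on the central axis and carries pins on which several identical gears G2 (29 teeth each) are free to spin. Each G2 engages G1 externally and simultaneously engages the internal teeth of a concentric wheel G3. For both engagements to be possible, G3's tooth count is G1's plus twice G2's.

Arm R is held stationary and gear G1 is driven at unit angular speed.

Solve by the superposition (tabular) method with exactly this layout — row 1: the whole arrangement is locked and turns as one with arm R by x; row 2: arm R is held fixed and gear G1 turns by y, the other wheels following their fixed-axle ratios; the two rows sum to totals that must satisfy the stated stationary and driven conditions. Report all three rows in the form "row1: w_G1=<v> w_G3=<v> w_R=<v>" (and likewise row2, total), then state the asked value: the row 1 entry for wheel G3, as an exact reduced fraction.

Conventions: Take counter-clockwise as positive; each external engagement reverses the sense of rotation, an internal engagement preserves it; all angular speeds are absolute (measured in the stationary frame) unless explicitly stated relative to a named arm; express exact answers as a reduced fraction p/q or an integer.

recognized (axles ride arm R): planetary set, 19/29/77 teeth
row 1 (train locked, turned with arm): all members turn x
row 2 (arm held, sun turns y): ω_ring = −(19/77)·y, ω_arm = 0
boundary: total ω_arm = x = 0 and total ω_sun = x + y = 1  ⇒  y = 1, x = 0
row 2 ring = −(19/77)·1 = -19/77
totals (row 1 + row 2): sun 0 + 1 = 1, ring 0 + (-19/77) = -19/77, arm 0 + 0 = 0
asked cell (row1, ring) = 0

row1: w_G1=0 w_G3=0 w_R=0
row2: w_G1=1 w_G3=-19/77 w_R=0
total: w_G1=1 w_G3=-19/77 w_R=0
asked value: 0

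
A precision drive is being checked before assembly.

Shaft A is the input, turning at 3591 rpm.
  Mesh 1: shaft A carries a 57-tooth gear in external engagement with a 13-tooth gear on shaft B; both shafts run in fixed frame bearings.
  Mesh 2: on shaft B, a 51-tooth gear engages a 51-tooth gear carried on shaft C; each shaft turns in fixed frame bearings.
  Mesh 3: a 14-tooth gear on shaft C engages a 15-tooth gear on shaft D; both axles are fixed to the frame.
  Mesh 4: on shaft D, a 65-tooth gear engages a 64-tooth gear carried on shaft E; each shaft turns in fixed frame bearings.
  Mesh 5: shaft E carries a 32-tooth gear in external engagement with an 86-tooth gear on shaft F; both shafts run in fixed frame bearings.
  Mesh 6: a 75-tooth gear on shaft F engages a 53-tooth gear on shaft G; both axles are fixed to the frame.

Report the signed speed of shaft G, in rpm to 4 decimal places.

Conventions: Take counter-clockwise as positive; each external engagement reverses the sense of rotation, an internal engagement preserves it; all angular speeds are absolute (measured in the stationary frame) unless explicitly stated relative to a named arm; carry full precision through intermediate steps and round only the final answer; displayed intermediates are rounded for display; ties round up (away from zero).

topology: fixed-axis compound train — 6 meshes, A→G
mesh 1 [57T→13T]: ω = 3591.0000×57/13 = 15745.1538 rpm, sense flips to −
mesh 2 [51T→51T]: ω = 15745.1538×51/51 = 15745.1538 rpm, sense flips to +
mesh 3 [14T→15T]: ω = 15745.1538×14/15 = 14695.4769 rpm, sense flips to −
mesh 4 [65T→64T]: ω = 14695.4769×65/64 = 14925.0938 rpm, sense flips to +
mesh 5 [32T→86T]: ω = 14925.0938×32/86 = 5553.5233 rpm, sense flips to −
mesh 6 [75T→53T]: ω = 5553.5233×75/53 = 7858.7593 rpm, sense flips to +
signed output speed = +7858.7593 rpm

+7858.7593 rpm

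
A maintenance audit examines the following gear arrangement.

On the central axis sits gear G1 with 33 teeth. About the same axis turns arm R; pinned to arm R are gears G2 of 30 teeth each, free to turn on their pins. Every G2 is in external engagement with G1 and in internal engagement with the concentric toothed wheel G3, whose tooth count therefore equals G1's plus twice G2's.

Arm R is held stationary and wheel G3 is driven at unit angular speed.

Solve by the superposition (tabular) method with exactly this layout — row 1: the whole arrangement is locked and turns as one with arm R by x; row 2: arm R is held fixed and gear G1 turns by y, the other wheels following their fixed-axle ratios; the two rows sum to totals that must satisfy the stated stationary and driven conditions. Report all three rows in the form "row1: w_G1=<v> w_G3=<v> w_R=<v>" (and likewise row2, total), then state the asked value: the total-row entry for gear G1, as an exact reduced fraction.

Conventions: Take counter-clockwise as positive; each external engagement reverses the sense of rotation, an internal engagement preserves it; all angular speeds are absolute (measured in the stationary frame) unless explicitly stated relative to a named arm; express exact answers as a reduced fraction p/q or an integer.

row1: w_G1=0 w_G3=0 w_R=0
row2: w_G1=-31/11 w_G3=1 w_R=0
total: w_G1=-31/11 w_G3=1 w_R=0
asked value: -31/11

topology: planetary set — G1 33T / G2 30T / G3 93T, arm = carrier (Willis)
row 1 — lock + rotate with arm: ω_sun = ω_ring = ω_arm = x
row 2 — arm fixed, fixed-axis ratios: sun y, ring −(33/93)·y, arm 0
boundary: total ω_arm = x = 0 and total ω_ring = x − (33/93)·y = 1  ⇒  y = -31/11, x = 0
row 2 ring = −(33/93)·(-31/11) = 1
totals (row 1 + row 2): sun 0 + (-31/11) = -31/11, ring 0 + 1 = 1, arm 0 + 0 = 0
asked cell (total, sun) = -31/11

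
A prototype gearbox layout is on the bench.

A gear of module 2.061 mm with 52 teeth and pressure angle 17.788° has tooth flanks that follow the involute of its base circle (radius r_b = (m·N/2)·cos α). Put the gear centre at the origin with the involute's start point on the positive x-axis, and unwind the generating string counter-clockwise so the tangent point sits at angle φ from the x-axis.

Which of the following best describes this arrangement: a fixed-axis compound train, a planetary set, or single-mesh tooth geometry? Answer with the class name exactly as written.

single-mesh tooth geometry

topology: single-mesh involute geometry — m = 2.061, N = 52
classification: single-mesh tooth geometry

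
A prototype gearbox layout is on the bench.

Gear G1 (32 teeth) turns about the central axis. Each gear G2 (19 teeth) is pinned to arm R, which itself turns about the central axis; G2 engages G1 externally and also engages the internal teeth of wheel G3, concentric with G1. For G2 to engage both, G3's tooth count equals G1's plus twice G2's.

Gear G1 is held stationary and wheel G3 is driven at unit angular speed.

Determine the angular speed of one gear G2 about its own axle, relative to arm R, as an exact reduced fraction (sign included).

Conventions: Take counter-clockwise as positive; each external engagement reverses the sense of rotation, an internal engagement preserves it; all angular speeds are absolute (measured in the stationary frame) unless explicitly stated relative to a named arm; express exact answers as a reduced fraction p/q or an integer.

recognized (axles ride arm R): planetary set, 32/19/70 teeth
ring teeth: 32 + 2·19 = 70
32(ω_sun−ω_arm) = −70(ω_ring−ω_arm),  ω_sun = 0, ω_ring = 1
32(0−ω_arm) = −70(1−ω_arm)  ⇒  102·ω_arm = 70  ⇒  ω_arm = 35/51
sun–planet mesh: 32·(0−35/51) = −19·(ω_p−ω_arm)  ⇒  ω_p−ω_arm = 1120/969
exact speed ratio = 1120/969

1120/969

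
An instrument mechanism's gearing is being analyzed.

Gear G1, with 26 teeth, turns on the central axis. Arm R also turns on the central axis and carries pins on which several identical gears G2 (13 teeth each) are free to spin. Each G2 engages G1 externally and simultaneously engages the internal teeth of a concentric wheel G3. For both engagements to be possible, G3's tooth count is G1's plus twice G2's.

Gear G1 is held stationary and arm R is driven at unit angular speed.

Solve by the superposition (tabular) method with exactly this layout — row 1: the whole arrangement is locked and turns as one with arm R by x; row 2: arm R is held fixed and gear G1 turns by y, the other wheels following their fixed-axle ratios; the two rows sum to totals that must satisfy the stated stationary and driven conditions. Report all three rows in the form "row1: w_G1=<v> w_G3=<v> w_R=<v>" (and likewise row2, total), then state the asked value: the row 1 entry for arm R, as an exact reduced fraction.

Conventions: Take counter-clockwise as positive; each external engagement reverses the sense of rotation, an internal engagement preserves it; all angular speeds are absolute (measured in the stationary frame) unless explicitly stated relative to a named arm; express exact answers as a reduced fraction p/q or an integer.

topology: planetary set — G1 26T / G2 13T / G3 52T, arm = carrier (Willis)
row 1 — lock + rotate with arm: ω_sun = ω_ring = ω_arm = x
row 2: sun turns y, ring = −(26/52)·y, arm 0
boundary: total ω_sun = x + y = 0 and total ω_arm = x = 1  ⇒  y = -1, x = 1
row 2 ring = −(26/52)·(-1) = 1/2
totals (row 1 + row 2): sun 1 + (-1) = 0, ring 1 + 1/2 = 3/2, arm 1 + 0 = 1
asked cell (row1, arm) = 1

row1: w_G1=1 w_G3=1 w_R=1
row2: w_G1=-1 w_G3=1/2 w_R=0
total: w_G1=0 w_G3=3/2 w_R=1
asked value: 1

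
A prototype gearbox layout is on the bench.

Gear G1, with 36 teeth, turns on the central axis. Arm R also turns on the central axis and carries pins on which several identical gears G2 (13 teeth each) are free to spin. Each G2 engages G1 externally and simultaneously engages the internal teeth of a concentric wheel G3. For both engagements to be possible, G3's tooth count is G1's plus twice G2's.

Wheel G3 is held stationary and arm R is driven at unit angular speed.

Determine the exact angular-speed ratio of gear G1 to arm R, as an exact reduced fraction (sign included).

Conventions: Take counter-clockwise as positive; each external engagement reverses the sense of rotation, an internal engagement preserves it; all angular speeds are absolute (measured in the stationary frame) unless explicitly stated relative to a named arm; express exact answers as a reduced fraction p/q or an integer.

49/18

recognized (axles ride arm R): planetary set, 36/13/62 teeth
ring teeth: 36 + 2·13 = 62
36(ω_sun−ω_arm) = −62(ω_ring−ω_arm),  ω_ring = 0, ω_arm = 1
ω_sun = 1 − (62/36)(0−1) = 49/18
ω_out/ω_in = 49/18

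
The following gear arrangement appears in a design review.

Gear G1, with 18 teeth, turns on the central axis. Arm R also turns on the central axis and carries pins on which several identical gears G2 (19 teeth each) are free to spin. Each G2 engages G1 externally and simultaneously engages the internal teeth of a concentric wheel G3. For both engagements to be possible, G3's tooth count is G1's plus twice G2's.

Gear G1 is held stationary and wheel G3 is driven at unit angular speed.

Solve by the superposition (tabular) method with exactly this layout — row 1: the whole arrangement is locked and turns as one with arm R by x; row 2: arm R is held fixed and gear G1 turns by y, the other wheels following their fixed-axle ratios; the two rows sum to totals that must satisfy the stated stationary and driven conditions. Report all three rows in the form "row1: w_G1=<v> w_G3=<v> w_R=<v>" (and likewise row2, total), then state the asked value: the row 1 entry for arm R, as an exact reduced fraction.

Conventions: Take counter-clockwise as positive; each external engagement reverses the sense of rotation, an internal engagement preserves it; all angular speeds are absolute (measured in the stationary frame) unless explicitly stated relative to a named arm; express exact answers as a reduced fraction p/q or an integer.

row1: w_G1=28/37 w_G3=28/37 w_R=28/37
row2: w_G1=-28/37 w_G3=9/37 w_R=0
total: w_G1=0 w_G3=1 w_R=28/37
asked value: 28/37

planetary set (18T centre, 19T on arm, 56T internal) — Willis relation
row 1 (train locked, turned with arm): all members turn x
superposition row 2 [arm held]: sun y, ring −(18/56)·y, arm 0
boundary: total ω_sun = x + y = 0 and total ω_ring = x − (18/56)·y = 1  ⇒  y = -28/37, x = 28/37
row 2 ring = −(18/56)·(-28/37) = 9/37
totals (row 1 + row 2): sun 28/37 + (-28/37) = 0, ring 28/37 + 9/37 = 1, arm 28/37 + 0 = 28/37
asked cell (row1, arm) = 28/37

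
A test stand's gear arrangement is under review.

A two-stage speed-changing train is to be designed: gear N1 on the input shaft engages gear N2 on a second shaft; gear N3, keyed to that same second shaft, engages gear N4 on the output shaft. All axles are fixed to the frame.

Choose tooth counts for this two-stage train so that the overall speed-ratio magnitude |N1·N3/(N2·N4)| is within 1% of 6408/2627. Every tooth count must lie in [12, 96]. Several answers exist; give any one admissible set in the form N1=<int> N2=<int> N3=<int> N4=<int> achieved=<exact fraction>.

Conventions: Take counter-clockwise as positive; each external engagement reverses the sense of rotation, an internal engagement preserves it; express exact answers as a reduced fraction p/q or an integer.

2-stage fixed-axis compound train for ratio 6408/2627
target = 6408/2627 in lowest terms: an exact hit needs N1·N3 = k·6408 and N2·N4 = k·2627 for one integer k, every count in [12, 96]; additionally prefer no 1:1 stage (N1 ≠ N2, N3 ≠ N4)
k = 1: N1·N3 = 6408 = 72·89, N2·N4 = 2627 = 37·71
achieved = 72·89/(37·71) = 6408/2627; |achieved − target| = 0 ≤ 1602/65675 ✓

N1=72 N2=37 N3=89 N4=71 achieved=6408/2627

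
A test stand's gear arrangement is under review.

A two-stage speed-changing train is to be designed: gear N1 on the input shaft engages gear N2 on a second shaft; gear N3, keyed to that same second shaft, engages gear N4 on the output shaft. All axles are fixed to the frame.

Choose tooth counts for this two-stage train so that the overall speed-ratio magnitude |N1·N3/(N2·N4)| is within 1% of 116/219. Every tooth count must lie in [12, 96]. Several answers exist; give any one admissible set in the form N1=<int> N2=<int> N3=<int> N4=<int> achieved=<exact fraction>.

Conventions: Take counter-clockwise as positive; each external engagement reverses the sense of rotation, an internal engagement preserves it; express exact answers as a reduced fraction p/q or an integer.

2-stage fixed-axis compound train for ratio 116/219
target = 116/219 in lowest terms: an exact hit needs N1·N3 = k·116 and N2·N4 = k·219 for one integer k, every count in [12, 96]; additionally prefer no 1:1 stage (N1 ≠ N2, N3 ≠ N4)
k = 1…3: no 1:1-free in-range split of k·116 and k·219 into factor pairs; take k = 4
k = 4: N1·N3 = 464 = 16·29, N2·N4 = 876 = 12·73
achieved = 16·29/(12·73) = 116/219; |achieved − target| = 0 ≤ 29/5475 ✓

N1=16 N2=12 N3=29 N4=73 achieved=116/219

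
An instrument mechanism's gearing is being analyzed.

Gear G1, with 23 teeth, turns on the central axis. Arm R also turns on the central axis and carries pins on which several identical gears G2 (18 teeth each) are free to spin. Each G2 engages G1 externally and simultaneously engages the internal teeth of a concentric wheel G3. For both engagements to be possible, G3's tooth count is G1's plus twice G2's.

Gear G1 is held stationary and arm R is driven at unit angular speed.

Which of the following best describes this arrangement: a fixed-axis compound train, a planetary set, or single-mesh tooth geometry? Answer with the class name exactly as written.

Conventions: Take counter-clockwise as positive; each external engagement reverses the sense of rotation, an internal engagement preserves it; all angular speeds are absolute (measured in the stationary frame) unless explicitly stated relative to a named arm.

planetary set (23T centre, 18T on arm, 59T internal) — Willis relation
classification: planetary set

planetary set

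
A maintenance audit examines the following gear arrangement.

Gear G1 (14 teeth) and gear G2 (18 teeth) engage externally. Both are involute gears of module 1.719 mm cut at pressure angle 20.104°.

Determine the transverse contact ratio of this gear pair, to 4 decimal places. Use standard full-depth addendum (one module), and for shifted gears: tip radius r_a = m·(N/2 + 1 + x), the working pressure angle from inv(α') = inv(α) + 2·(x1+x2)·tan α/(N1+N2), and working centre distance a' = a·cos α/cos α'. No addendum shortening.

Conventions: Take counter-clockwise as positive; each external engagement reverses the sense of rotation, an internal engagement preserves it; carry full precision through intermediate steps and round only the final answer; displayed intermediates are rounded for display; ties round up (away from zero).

1.4931

class = single-mesh tooth geometry [involute pair 14T × 18T, m = 1.719]
base radii: r_b1 = 11.299832, r_b2 = 14.528356
tip radii: r_a1 = 13.752000, r_a2 = 17.190000
no profile shift: α' = α, a' = a
action lengths: √(r_a1²−r_b1²) = 7.837812, √(r_a2²−r_b2²) = 9.188197
base pitch p_b = π·m·cos α = 5.071353
CR = (7.837812 + 9.188197 − 27.504000·sin 20.10400°)/5.071353 = 1.493130
contact ratio ≈ 1.4931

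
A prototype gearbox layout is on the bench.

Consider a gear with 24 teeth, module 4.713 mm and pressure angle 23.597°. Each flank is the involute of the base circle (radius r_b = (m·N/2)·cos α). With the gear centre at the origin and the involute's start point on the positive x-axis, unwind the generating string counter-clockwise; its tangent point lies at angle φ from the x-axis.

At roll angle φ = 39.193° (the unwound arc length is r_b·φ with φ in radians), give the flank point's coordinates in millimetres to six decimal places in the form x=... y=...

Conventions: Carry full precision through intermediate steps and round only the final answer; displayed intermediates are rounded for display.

class = single-mesh tooth geometry [base-circle involute, m = 4.713, 24T]
pitch radius r_p = m·N/2 = 4.713·24/2 = 56.556000
base radius r_b = r_p·cos α = 56.556000·cos 23.597° = 51.826996
roll angle φ = 39.193° = 0.68404689 rad
x = r_b·(cos φ + φ·sin φ) = 62.570453
y = r_b·(sin φ − φ·cos φ) = 5.275130

x=62.570453 y=5.275130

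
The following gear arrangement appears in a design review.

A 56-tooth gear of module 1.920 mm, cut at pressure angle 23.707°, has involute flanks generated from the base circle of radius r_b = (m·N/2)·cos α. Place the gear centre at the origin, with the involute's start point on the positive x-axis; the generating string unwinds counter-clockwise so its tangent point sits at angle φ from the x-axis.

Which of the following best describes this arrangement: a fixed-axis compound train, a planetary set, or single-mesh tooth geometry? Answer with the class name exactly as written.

single-mesh tooth geometry

single-mesh involute tooth geometry (56T wheel at module 1.920)
classification: single-mesh tooth geometry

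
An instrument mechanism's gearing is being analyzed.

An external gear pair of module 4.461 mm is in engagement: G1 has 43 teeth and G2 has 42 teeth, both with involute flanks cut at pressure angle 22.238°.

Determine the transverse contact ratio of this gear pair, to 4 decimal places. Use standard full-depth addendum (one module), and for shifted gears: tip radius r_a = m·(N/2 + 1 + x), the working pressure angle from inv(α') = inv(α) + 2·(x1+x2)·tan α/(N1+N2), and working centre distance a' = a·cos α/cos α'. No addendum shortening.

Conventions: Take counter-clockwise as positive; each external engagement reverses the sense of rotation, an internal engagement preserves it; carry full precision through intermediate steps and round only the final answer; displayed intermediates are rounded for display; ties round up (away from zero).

single-mesh involute tooth geometry (43T engaging 42T at module 4.461)
base radii: r_b1 = 88.777582, r_b2 = 86.712987
tip radii: r_a1 = 100.372500, r_a2 = 98.142000
no profile shift: α' = α, a' = a
action lengths: √(r_a1²−r_b1²) = 46.831396, √(r_a2²−r_b2²) = 45.964225
base pitch p_b = π·m·cos α = 12.972233
CR = (46.831396 + 45.964225 − 189.592500·sin 22.23800°)/12.972233 = 1.622191
contact ratio ≈ 1.6222

1.6222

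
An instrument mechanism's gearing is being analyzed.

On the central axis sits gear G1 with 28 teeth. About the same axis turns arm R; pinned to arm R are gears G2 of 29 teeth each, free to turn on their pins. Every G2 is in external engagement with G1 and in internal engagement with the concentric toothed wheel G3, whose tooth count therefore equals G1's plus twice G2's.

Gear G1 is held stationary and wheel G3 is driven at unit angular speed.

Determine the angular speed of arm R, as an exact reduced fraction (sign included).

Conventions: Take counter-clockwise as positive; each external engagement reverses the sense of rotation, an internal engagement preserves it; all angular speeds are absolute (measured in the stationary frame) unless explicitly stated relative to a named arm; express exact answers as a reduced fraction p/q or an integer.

recognized (axles ride arm R): planetary set, 28/29/86 teeth
ring teeth: 28 + 2·29 = 86
28(ω_sun−ω_arm) = −86(ω_ring−ω_arm),  ω_sun = 0, ω_ring = 1
28(0−ω_arm) = −86(1−ω_arm)  ⇒  114·ω_arm = 86  ⇒  ω_arm = 43/57
exact speed ratio = 43/57

43/57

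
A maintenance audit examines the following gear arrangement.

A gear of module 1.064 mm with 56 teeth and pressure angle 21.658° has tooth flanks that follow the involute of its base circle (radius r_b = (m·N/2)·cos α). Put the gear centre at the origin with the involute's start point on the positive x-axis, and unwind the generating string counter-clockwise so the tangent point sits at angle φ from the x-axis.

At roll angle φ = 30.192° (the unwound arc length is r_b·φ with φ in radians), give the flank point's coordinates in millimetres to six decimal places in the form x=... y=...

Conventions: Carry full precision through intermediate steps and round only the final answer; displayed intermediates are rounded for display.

x=31.270266 y=1.313357

class = single-mesh tooth geometry [base-circle involute, m = 1.064, 56T]
pitch radius r_p = m·N/2 = 1.064·56/2 = 29.792000
base radius r_b = r_p·cos α = 29.792000·cos 21.658° = 27.688785
roll angle φ = 30.192° = 0.52694981 rad
x = r_b·(cos φ + φ·sin φ) = 31.270266
y = r_b·(sin φ − φ·cos φ) = 1.313357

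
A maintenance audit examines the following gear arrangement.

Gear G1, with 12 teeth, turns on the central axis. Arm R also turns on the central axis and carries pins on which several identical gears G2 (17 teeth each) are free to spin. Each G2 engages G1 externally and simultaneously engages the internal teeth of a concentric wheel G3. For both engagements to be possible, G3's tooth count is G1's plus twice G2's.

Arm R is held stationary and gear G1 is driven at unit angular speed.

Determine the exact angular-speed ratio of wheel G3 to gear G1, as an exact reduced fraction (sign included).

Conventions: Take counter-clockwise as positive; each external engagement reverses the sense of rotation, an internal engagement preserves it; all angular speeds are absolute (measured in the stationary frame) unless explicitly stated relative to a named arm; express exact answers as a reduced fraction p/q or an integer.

class = planetary set [G3 = 12+2·17 = 46; Willis about the carrier]
ring teeth: 12 + 2·17 = 46
12(ω_sun−ω_arm) = −46(ω_ring−ω_arm),  ω_arm = 0, ω_sun = 1
ω_ring = 0 − (12/46)(1−0) = -6/23
ω_out/ω_in = -6/23

-6/23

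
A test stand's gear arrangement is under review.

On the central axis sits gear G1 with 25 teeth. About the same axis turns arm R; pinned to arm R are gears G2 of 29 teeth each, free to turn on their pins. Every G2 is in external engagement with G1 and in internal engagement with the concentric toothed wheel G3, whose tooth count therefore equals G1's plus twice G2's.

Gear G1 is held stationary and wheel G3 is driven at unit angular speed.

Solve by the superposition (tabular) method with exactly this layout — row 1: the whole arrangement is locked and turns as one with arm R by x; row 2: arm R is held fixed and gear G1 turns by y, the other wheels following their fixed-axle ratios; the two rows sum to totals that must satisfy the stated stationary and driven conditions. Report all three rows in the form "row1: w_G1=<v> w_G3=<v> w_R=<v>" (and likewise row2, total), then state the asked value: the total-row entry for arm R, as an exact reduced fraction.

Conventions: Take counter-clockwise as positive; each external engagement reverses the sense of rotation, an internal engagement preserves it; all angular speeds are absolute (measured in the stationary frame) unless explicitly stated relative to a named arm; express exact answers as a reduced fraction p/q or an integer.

class = planetary set [G3 = 25+2·29 = 83; Willis about the carrier]
superposition row 1 [locked train]: every member turns x
row 2 — arm fixed, fixed-axis ratios: sun y, ring −(25/83)·y, arm 0
boundary: total ω_sun = x + y = 0 and total ω_ring = x − (25/83)·y = 1  ⇒  y = -83/108, x = 83/108
row 2 ring = −(25/83)·(-83/108) = 25/108
totals (row 1 + row 2): sun 83/108 + (-83/108) = 0, ring 83/108 + 25/108 = 1, arm 83/108 + 0 = 83/108
asked cell (total, arm) = 83/108

row1: w_G1=83/108 w_G3=83/108 w_R=83/108
row2: w_G1=-83/108 w_G3=25/108 w_R=0
total: w_G1=0 w_G3=1 w_R=83/108
asked value: 83/108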